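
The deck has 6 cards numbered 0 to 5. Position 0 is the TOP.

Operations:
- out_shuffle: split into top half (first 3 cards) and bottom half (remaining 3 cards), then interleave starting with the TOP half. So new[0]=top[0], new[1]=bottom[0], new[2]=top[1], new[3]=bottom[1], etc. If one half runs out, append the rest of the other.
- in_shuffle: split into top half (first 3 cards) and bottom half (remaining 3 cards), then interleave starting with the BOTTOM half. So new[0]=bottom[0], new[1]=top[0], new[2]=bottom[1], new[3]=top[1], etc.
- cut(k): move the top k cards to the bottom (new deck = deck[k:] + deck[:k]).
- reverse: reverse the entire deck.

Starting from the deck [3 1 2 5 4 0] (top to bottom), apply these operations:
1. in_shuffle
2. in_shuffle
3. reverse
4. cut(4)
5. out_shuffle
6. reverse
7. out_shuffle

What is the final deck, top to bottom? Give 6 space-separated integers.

Answer: 0 1 4 2 3 5

Derivation:
After op 1 (in_shuffle): [5 3 4 1 0 2]
After op 2 (in_shuffle): [1 5 0 3 2 4]
After op 3 (reverse): [4 2 3 0 5 1]
After op 4 (cut(4)): [5 1 4 2 3 0]
After op 5 (out_shuffle): [5 2 1 3 4 0]
After op 6 (reverse): [0 4 3 1 2 5]
After op 7 (out_shuffle): [0 1 4 2 3 5]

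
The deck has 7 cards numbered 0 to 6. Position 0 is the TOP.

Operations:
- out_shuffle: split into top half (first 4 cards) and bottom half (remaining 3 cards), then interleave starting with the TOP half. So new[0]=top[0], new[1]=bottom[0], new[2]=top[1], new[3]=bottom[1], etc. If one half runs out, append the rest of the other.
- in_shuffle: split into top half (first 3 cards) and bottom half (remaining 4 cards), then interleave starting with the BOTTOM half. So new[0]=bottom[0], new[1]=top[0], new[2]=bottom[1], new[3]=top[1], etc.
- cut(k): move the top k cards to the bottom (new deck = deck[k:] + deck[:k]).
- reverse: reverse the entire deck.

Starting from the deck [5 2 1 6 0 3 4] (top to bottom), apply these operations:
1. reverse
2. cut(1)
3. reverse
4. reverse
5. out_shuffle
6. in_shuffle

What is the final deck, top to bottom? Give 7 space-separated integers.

After op 1 (reverse): [4 3 0 6 1 2 5]
After op 2 (cut(1)): [3 0 6 1 2 5 4]
After op 3 (reverse): [4 5 2 1 6 0 3]
After op 4 (reverse): [3 0 6 1 2 5 4]
After op 5 (out_shuffle): [3 2 0 5 6 4 1]
After op 6 (in_shuffle): [5 3 6 2 4 0 1]

Answer: 5 3 6 2 4 0 1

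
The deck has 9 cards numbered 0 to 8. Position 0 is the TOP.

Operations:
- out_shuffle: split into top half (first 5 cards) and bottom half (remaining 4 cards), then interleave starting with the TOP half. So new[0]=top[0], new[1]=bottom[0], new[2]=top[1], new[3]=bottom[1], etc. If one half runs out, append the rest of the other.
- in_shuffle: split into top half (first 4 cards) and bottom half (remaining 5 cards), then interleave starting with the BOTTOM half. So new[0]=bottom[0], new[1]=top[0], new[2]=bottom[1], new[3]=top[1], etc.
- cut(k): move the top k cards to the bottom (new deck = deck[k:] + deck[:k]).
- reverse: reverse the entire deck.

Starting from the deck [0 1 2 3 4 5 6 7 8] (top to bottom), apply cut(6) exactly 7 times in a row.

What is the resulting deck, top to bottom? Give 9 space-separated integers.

After op 1 (cut(6)): [6 7 8 0 1 2 3 4 5]
After op 2 (cut(6)): [3 4 5 6 7 8 0 1 2]
After op 3 (cut(6)): [0 1 2 3 4 5 6 7 8]
After op 4 (cut(6)): [6 7 8 0 1 2 3 4 5]
After op 5 (cut(6)): [3 4 5 6 7 8 0 1 2]
After op 6 (cut(6)): [0 1 2 3 4 5 6 7 8]
After op 7 (cut(6)): [6 7 8 0 1 2 3 4 5]

Answer: 6 7 8 0 1 2 3 4 5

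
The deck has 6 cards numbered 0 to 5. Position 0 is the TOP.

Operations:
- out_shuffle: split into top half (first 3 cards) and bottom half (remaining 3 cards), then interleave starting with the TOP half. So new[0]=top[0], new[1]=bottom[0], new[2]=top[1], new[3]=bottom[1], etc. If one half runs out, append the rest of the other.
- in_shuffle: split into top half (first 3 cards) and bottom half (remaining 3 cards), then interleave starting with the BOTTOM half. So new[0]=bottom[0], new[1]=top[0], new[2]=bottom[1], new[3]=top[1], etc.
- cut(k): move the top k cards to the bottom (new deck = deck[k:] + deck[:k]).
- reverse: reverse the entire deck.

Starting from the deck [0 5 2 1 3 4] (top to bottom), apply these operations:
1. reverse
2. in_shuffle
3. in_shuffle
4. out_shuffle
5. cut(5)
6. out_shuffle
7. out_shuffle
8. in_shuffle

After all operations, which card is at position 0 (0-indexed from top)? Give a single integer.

After op 1 (reverse): [4 3 1 2 5 0]
After op 2 (in_shuffle): [2 4 5 3 0 1]
After op 3 (in_shuffle): [3 2 0 4 1 5]
After op 4 (out_shuffle): [3 4 2 1 0 5]
After op 5 (cut(5)): [5 3 4 2 1 0]
After op 6 (out_shuffle): [5 2 3 1 4 0]
After op 7 (out_shuffle): [5 1 2 4 3 0]
After op 8 (in_shuffle): [4 5 3 1 0 2]
Position 0: card 4.

Answer: 4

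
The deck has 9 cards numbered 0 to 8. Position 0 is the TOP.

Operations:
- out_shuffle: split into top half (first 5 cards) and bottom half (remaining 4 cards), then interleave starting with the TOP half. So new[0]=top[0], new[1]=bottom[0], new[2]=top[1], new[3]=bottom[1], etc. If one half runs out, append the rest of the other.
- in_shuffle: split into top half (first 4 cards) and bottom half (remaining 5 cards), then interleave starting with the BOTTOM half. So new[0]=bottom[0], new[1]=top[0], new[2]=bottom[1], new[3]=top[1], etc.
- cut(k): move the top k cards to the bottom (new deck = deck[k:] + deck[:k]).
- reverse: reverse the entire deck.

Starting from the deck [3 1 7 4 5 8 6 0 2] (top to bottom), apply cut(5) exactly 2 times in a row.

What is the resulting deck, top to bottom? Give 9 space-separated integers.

After op 1 (cut(5)): [8 6 0 2 3 1 7 4 5]
After op 2 (cut(5)): [1 7 4 5 8 6 0 2 3]

Answer: 1 7 4 5 8 6 0 2 3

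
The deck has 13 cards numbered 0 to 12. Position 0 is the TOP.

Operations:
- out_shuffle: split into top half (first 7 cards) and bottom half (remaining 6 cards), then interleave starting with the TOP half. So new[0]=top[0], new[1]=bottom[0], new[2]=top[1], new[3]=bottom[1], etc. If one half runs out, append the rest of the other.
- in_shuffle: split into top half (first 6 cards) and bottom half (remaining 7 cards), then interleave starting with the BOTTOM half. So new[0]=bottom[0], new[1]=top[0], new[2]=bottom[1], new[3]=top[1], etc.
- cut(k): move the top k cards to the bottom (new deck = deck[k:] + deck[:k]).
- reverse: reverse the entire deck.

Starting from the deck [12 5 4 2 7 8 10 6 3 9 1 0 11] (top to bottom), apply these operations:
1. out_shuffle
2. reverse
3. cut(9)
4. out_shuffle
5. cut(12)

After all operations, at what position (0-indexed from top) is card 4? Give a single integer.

Answer: 12

Derivation:
After op 1 (out_shuffle): [12 6 5 3 4 9 2 1 7 0 8 11 10]
After op 2 (reverse): [10 11 8 0 7 1 2 9 4 3 5 6 12]
After op 3 (cut(9)): [3 5 6 12 10 11 8 0 7 1 2 9 4]
After op 4 (out_shuffle): [3 0 5 7 6 1 12 2 10 9 11 4 8]
After op 5 (cut(12)): [8 3 0 5 7 6 1 12 2 10 9 11 4]
Card 4 is at position 12.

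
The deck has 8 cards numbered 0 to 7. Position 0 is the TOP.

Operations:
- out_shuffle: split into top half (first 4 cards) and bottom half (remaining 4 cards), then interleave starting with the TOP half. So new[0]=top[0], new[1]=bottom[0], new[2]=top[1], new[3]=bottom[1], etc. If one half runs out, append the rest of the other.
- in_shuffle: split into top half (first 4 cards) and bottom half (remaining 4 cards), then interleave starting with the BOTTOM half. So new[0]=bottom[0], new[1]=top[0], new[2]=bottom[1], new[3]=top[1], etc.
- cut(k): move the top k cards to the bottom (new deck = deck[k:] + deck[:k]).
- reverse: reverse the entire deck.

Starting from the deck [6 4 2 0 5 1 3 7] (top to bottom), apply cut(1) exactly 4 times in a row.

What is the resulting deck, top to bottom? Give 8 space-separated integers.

Answer: 5 1 3 7 6 4 2 0

Derivation:
After op 1 (cut(1)): [4 2 0 5 1 3 7 6]
After op 2 (cut(1)): [2 0 5 1 3 7 6 4]
After op 3 (cut(1)): [0 5 1 3 7 6 4 2]
After op 4 (cut(1)): [5 1 3 7 6 4 2 0]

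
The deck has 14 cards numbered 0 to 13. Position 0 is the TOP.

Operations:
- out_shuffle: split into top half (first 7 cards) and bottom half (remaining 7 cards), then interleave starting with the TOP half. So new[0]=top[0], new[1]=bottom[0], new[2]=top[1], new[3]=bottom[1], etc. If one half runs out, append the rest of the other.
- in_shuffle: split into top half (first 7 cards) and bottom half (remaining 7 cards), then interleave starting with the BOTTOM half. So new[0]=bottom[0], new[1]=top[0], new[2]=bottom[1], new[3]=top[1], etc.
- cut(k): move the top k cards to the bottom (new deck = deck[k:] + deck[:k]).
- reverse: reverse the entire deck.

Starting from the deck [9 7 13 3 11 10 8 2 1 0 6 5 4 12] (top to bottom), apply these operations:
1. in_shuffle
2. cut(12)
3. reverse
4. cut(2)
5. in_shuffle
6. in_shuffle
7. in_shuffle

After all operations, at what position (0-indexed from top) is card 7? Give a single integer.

Answer: 10

Derivation:
After op 1 (in_shuffle): [2 9 1 7 0 13 6 3 5 11 4 10 12 8]
After op 2 (cut(12)): [12 8 2 9 1 7 0 13 6 3 5 11 4 10]
After op 3 (reverse): [10 4 11 5 3 6 13 0 7 1 9 2 8 12]
After op 4 (cut(2)): [11 5 3 6 13 0 7 1 9 2 8 12 10 4]
After op 5 (in_shuffle): [1 11 9 5 2 3 8 6 12 13 10 0 4 7]
After op 6 (in_shuffle): [6 1 12 11 13 9 10 5 0 2 4 3 7 8]
After op 7 (in_shuffle): [5 6 0 1 2 12 4 11 3 13 7 9 8 10]
Card 7 is at position 10.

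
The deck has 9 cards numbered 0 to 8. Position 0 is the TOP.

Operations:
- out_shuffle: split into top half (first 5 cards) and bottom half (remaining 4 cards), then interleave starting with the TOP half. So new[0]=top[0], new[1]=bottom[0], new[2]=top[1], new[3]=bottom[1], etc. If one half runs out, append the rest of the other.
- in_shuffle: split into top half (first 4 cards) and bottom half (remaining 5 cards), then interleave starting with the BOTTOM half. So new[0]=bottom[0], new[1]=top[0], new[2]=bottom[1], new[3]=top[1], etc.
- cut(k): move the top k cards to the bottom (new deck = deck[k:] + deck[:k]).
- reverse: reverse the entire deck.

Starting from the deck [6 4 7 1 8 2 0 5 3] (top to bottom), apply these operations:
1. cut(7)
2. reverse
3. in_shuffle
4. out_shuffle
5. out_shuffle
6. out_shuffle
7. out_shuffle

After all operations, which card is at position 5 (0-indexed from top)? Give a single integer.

Answer: 4

Derivation:
After op 1 (cut(7)): [5 3 6 4 7 1 8 2 0]
After op 2 (reverse): [0 2 8 1 7 4 6 3 5]
After op 3 (in_shuffle): [7 0 4 2 6 8 3 1 5]
After op 4 (out_shuffle): [7 8 0 3 4 1 2 5 6]
After op 5 (out_shuffle): [7 1 8 2 0 5 3 6 4]
After op 6 (out_shuffle): [7 5 1 3 8 6 2 4 0]
After op 7 (out_shuffle): [7 6 5 2 1 4 3 0 8]
Position 5: card 4.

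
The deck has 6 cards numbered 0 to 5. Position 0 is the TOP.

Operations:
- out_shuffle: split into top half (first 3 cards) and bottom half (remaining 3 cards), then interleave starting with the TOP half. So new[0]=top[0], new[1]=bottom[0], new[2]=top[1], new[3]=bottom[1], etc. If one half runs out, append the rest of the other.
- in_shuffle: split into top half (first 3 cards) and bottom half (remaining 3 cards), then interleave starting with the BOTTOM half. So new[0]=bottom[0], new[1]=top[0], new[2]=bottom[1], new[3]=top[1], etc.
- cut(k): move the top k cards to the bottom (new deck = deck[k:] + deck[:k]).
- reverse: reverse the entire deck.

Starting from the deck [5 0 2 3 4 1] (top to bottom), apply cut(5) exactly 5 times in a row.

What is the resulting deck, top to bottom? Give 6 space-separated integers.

Answer: 0 2 3 4 1 5

Derivation:
After op 1 (cut(5)): [1 5 0 2 3 4]
After op 2 (cut(5)): [4 1 5 0 2 3]
After op 3 (cut(5)): [3 4 1 5 0 2]
After op 4 (cut(5)): [2 3 4 1 5 0]
After op 5 (cut(5)): [0 2 3 4 1 5]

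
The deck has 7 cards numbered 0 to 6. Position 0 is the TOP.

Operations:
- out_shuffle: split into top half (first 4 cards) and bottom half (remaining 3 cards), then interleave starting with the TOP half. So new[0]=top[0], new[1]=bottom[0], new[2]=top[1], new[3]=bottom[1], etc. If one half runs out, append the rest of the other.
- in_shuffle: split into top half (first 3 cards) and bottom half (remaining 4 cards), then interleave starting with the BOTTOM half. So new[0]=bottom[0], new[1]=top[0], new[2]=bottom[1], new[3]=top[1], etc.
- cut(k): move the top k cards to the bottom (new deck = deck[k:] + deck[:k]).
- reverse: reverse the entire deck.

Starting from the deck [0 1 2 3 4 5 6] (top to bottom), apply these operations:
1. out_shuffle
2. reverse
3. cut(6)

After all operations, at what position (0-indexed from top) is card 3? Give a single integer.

After op 1 (out_shuffle): [0 4 1 5 2 6 3]
After op 2 (reverse): [3 6 2 5 1 4 0]
After op 3 (cut(6)): [0 3 6 2 5 1 4]
Card 3 is at position 1.

Answer: 1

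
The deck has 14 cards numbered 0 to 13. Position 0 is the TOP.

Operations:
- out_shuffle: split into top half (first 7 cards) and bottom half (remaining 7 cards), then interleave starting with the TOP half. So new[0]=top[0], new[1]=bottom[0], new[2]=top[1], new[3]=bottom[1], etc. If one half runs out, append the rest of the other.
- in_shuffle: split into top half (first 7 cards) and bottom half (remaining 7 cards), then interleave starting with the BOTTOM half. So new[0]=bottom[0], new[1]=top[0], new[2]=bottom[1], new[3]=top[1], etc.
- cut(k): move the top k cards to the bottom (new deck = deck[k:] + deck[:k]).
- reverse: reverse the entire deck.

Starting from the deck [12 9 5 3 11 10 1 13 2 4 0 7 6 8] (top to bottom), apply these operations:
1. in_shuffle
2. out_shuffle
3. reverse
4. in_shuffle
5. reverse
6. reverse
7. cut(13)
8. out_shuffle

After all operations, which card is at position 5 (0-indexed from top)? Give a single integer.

Answer: 12

Derivation:
After op 1 (in_shuffle): [13 12 2 9 4 5 0 3 7 11 6 10 8 1]
After op 2 (out_shuffle): [13 3 12 7 2 11 9 6 4 10 5 8 0 1]
After op 3 (reverse): [1 0 8 5 10 4 6 9 11 2 7 12 3 13]
After op 4 (in_shuffle): [9 1 11 0 2 8 7 5 12 10 3 4 13 6]
After op 5 (reverse): [6 13 4 3 10 12 5 7 8 2 0 11 1 9]
After op 6 (reverse): [9 1 11 0 2 8 7 5 12 10 3 4 13 6]
After op 7 (cut(13)): [6 9 1 11 0 2 8 7 5 12 10 3 4 13]
After op 8 (out_shuffle): [6 7 9 5 1 12 11 10 0 3 2 4 8 13]
Position 5: card 12.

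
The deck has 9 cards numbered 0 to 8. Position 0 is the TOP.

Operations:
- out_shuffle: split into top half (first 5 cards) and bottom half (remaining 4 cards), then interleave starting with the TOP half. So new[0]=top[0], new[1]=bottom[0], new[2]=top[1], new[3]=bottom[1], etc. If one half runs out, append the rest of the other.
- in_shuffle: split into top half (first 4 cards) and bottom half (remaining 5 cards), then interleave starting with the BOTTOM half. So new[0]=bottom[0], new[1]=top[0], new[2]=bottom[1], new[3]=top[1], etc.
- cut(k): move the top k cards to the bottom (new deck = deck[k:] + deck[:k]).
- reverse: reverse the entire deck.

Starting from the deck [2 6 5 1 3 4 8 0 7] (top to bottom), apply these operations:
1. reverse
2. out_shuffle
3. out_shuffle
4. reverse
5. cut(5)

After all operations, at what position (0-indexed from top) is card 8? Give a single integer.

After op 1 (reverse): [7 0 8 4 3 1 5 6 2]
After op 2 (out_shuffle): [7 1 0 5 8 6 4 2 3]
After op 3 (out_shuffle): [7 6 1 4 0 2 5 3 8]
After op 4 (reverse): [8 3 5 2 0 4 1 6 7]
After op 5 (cut(5)): [4 1 6 7 8 3 5 2 0]
Card 8 is at position 4.

Answer: 4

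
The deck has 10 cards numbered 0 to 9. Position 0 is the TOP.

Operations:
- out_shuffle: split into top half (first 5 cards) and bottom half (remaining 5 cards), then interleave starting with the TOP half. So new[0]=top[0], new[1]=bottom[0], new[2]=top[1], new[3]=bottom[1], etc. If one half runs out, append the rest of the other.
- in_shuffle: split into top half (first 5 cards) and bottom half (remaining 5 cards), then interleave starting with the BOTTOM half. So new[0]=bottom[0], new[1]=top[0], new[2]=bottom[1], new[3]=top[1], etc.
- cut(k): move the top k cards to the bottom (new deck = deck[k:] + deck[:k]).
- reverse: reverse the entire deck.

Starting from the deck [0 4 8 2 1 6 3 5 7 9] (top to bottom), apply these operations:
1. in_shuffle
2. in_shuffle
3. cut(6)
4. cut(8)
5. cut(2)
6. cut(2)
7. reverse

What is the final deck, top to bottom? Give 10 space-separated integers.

After op 1 (in_shuffle): [6 0 3 4 5 8 7 2 9 1]
After op 2 (in_shuffle): [8 6 7 0 2 3 9 4 1 5]
After op 3 (cut(6)): [9 4 1 5 8 6 7 0 2 3]
After op 4 (cut(8)): [2 3 9 4 1 5 8 6 7 0]
After op 5 (cut(2)): [9 4 1 5 8 6 7 0 2 3]
After op 6 (cut(2)): [1 5 8 6 7 0 2 3 9 4]
After op 7 (reverse): [4 9 3 2 0 7 6 8 5 1]

Answer: 4 9 3 2 0 7 6 8 5 1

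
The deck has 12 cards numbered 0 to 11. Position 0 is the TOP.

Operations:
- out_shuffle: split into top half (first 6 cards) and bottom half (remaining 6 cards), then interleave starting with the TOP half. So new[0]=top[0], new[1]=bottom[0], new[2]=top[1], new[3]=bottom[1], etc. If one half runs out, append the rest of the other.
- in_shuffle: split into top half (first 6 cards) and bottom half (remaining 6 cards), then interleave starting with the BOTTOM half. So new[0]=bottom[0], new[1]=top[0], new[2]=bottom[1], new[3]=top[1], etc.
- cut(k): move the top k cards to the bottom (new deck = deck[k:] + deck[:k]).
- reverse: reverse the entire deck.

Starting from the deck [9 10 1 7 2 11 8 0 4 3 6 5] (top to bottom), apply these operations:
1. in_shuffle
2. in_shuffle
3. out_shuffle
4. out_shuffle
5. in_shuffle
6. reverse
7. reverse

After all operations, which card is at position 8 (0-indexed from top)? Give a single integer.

After op 1 (in_shuffle): [8 9 0 10 4 1 3 7 6 2 5 11]
After op 2 (in_shuffle): [3 8 7 9 6 0 2 10 5 4 11 1]
After op 3 (out_shuffle): [3 2 8 10 7 5 9 4 6 11 0 1]
After op 4 (out_shuffle): [3 9 2 4 8 6 10 11 7 0 5 1]
After op 5 (in_shuffle): [10 3 11 9 7 2 0 4 5 8 1 6]
After op 6 (reverse): [6 1 8 5 4 0 2 7 9 11 3 10]
After op 7 (reverse): [10 3 11 9 7 2 0 4 5 8 1 6]
Position 8: card 5.

Answer: 5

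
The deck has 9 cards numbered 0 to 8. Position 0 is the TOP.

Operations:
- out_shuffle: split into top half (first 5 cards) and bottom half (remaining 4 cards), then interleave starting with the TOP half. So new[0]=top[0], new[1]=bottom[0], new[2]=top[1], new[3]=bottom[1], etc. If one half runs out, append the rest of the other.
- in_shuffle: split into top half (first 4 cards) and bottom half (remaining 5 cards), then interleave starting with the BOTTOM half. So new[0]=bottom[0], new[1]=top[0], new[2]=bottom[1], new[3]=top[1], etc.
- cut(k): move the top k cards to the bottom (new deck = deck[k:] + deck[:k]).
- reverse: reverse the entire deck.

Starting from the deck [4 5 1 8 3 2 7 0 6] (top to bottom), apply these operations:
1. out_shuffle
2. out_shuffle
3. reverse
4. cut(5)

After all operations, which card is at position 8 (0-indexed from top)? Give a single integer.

After op 1 (out_shuffle): [4 2 5 7 1 0 8 6 3]
After op 2 (out_shuffle): [4 0 2 8 5 6 7 3 1]
After op 3 (reverse): [1 3 7 6 5 8 2 0 4]
After op 4 (cut(5)): [8 2 0 4 1 3 7 6 5]
Position 8: card 5.

Answer: 5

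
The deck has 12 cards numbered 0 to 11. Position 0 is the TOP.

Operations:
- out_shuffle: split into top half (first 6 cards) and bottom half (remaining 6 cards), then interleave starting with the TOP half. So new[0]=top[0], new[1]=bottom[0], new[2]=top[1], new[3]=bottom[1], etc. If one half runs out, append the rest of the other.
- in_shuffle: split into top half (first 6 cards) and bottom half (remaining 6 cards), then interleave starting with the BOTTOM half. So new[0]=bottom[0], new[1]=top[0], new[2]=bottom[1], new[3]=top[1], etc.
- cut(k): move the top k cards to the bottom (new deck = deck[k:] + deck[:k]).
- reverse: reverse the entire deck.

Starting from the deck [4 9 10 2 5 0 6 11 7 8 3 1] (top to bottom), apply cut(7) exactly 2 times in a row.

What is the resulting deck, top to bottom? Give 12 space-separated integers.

Answer: 10 2 5 0 6 11 7 8 3 1 4 9

Derivation:
After op 1 (cut(7)): [11 7 8 3 1 4 9 10 2 5 0 6]
After op 2 (cut(7)): [10 2 5 0 6 11 7 8 3 1 4 9]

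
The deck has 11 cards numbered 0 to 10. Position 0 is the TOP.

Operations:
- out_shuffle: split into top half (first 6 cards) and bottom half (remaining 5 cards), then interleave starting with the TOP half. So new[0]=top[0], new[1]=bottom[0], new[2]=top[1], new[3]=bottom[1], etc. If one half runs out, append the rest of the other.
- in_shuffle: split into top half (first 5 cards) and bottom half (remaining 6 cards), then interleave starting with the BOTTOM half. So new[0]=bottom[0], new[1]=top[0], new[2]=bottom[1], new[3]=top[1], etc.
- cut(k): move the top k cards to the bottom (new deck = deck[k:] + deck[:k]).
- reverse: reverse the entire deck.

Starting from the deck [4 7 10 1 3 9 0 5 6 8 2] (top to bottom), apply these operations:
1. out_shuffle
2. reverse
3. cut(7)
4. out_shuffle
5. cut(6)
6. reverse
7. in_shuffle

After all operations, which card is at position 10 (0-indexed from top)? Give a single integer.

Answer: 4

Derivation:
After op 1 (out_shuffle): [4 0 7 5 10 6 1 8 3 2 9]
After op 2 (reverse): [9 2 3 8 1 6 10 5 7 0 4]
After op 3 (cut(7)): [5 7 0 4 9 2 3 8 1 6 10]
After op 4 (out_shuffle): [5 3 7 8 0 1 4 6 9 10 2]
After op 5 (cut(6)): [4 6 9 10 2 5 3 7 8 0 1]
After op 6 (reverse): [1 0 8 7 3 5 2 10 9 6 4]
After op 7 (in_shuffle): [5 1 2 0 10 8 9 7 6 3 4]
Position 10: card 4.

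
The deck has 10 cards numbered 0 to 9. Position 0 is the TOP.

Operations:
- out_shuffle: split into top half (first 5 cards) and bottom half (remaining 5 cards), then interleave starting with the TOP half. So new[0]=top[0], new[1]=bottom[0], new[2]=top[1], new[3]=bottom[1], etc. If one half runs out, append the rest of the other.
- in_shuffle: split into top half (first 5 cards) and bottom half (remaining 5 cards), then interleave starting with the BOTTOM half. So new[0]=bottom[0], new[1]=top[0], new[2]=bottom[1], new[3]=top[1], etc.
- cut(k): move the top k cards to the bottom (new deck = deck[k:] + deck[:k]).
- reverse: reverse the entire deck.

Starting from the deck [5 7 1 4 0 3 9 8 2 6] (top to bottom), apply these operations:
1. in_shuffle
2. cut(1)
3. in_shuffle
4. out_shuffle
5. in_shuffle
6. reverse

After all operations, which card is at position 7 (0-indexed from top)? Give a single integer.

After op 1 (in_shuffle): [3 5 9 7 8 1 2 4 6 0]
After op 2 (cut(1)): [5 9 7 8 1 2 4 6 0 3]
After op 3 (in_shuffle): [2 5 4 9 6 7 0 8 3 1]
After op 4 (out_shuffle): [2 7 5 0 4 8 9 3 6 1]
After op 5 (in_shuffle): [8 2 9 7 3 5 6 0 1 4]
After op 6 (reverse): [4 1 0 6 5 3 7 9 2 8]
Position 7: card 9.

Answer: 9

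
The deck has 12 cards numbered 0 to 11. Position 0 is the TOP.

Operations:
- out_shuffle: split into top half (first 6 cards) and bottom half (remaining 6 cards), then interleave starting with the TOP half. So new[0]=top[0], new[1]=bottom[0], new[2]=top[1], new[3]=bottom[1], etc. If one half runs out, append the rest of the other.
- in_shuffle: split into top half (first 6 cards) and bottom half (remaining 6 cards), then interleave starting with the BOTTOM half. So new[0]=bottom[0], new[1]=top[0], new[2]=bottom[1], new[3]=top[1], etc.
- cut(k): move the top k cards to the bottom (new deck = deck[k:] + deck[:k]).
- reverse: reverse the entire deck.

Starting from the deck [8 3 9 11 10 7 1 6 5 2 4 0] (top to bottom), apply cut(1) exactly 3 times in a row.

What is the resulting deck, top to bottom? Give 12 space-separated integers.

After op 1 (cut(1)): [3 9 11 10 7 1 6 5 2 4 0 8]
After op 2 (cut(1)): [9 11 10 7 1 6 5 2 4 0 8 3]
After op 3 (cut(1)): [11 10 7 1 6 5 2 4 0 8 3 9]

Answer: 11 10 7 1 6 5 2 4 0 8 3 9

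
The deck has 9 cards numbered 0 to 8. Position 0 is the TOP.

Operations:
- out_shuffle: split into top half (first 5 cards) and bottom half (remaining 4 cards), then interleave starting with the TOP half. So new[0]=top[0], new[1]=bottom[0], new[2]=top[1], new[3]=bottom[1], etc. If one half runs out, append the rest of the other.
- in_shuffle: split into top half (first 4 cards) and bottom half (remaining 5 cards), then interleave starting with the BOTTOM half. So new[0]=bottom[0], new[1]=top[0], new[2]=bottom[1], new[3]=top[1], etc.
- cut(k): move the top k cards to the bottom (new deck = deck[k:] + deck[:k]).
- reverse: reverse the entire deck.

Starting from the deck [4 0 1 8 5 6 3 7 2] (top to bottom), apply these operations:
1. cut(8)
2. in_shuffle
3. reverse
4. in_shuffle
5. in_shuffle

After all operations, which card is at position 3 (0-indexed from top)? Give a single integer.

Answer: 7

Derivation:
After op 1 (cut(8)): [2 4 0 1 8 5 6 3 7]
After op 2 (in_shuffle): [8 2 5 4 6 0 3 1 7]
After op 3 (reverse): [7 1 3 0 6 4 5 2 8]
After op 4 (in_shuffle): [6 7 4 1 5 3 2 0 8]
After op 5 (in_shuffle): [5 6 3 7 2 4 0 1 8]
Position 3: card 7.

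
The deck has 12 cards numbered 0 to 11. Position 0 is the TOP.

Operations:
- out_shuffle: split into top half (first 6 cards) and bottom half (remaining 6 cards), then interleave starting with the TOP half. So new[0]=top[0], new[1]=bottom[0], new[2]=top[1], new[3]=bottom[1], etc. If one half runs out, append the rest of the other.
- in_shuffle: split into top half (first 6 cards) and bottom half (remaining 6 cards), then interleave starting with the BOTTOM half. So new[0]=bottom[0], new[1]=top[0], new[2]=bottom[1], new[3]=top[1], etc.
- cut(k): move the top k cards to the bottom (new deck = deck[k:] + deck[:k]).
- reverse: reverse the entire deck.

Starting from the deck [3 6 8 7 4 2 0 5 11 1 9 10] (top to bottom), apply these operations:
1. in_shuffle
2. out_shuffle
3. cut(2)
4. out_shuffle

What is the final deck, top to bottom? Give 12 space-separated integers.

After op 1 (in_shuffle): [0 3 5 6 11 8 1 7 9 4 10 2]
After op 2 (out_shuffle): [0 1 3 7 5 9 6 4 11 10 8 2]
After op 3 (cut(2)): [3 7 5 9 6 4 11 10 8 2 0 1]
After op 4 (out_shuffle): [3 11 7 10 5 8 9 2 6 0 4 1]

Answer: 3 11 7 10 5 8 9 2 6 0 4 1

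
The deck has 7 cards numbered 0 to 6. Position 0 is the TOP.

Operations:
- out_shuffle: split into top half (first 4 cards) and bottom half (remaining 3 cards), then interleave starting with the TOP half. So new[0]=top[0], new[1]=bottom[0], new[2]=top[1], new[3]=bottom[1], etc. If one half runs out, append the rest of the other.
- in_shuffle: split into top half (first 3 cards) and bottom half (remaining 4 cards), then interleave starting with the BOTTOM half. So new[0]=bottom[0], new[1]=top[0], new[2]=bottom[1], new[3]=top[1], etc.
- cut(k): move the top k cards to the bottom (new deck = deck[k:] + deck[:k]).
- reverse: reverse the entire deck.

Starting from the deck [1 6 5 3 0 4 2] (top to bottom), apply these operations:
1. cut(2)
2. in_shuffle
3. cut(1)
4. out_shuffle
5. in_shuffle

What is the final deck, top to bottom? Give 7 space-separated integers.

After op 1 (cut(2)): [5 3 0 4 2 1 6]
After op 2 (in_shuffle): [4 5 2 3 1 0 6]
After op 3 (cut(1)): [5 2 3 1 0 6 4]
After op 4 (out_shuffle): [5 0 2 6 3 4 1]
After op 5 (in_shuffle): [6 5 3 0 4 2 1]

Answer: 6 5 3 0 4 2 1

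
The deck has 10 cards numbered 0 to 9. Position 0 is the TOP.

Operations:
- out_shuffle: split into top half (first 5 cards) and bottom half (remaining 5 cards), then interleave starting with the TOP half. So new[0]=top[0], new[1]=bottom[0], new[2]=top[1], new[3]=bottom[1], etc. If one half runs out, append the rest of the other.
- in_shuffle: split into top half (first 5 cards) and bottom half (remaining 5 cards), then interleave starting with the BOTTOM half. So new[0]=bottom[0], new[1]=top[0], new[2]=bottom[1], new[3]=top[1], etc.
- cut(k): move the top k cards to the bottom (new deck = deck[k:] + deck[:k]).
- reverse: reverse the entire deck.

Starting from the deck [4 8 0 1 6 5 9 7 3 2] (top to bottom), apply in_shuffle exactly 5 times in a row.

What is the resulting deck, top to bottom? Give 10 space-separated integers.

Answer: 2 3 7 9 5 6 1 0 8 4

Derivation:
After op 1 (in_shuffle): [5 4 9 8 7 0 3 1 2 6]
After op 2 (in_shuffle): [0 5 3 4 1 9 2 8 6 7]
After op 3 (in_shuffle): [9 0 2 5 8 3 6 4 7 1]
After op 4 (in_shuffle): [3 9 6 0 4 2 7 5 1 8]
After op 5 (in_shuffle): [2 3 7 9 5 6 1 0 8 4]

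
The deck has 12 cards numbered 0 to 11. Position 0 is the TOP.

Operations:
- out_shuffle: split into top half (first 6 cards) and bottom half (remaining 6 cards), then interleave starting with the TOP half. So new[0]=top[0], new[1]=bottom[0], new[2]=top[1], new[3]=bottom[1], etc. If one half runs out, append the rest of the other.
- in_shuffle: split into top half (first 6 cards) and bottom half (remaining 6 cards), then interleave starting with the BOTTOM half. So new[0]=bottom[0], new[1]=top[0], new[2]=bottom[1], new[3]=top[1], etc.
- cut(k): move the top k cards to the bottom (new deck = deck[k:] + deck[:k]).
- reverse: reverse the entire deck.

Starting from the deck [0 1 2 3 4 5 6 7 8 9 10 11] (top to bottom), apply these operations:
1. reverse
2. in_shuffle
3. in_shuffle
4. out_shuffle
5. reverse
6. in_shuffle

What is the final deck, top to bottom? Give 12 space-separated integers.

After op 1 (reverse): [11 10 9 8 7 6 5 4 3 2 1 0]
After op 2 (in_shuffle): [5 11 4 10 3 9 2 8 1 7 0 6]
After op 3 (in_shuffle): [2 5 8 11 1 4 7 10 0 3 6 9]
After op 4 (out_shuffle): [2 7 5 10 8 0 11 3 1 6 4 9]
After op 5 (reverse): [9 4 6 1 3 11 0 8 10 5 7 2]
After op 6 (in_shuffle): [0 9 8 4 10 6 5 1 7 3 2 11]

Answer: 0 9 8 4 10 6 5 1 7 3 2 11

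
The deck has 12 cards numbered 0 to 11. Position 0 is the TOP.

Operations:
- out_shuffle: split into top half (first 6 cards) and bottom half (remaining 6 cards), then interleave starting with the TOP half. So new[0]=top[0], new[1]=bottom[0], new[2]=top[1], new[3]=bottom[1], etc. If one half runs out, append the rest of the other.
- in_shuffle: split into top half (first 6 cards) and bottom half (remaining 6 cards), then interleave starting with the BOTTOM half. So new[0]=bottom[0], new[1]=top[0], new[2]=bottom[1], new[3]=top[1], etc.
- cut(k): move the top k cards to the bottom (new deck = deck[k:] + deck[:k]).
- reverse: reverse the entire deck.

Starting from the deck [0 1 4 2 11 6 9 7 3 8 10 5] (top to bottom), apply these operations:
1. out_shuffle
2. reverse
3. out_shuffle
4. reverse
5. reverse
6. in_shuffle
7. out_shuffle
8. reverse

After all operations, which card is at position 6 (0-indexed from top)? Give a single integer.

Answer: 2

Derivation:
After op 1 (out_shuffle): [0 9 1 7 4 3 2 8 11 10 6 5]
After op 2 (reverse): [5 6 10 11 8 2 3 4 7 1 9 0]
After op 3 (out_shuffle): [5 3 6 4 10 7 11 1 8 9 2 0]
After op 4 (reverse): [0 2 9 8 1 11 7 10 4 6 3 5]
After op 5 (reverse): [5 3 6 4 10 7 11 1 8 9 2 0]
After op 6 (in_shuffle): [11 5 1 3 8 6 9 4 2 10 0 7]
After op 7 (out_shuffle): [11 9 5 4 1 2 3 10 8 0 6 7]
After op 8 (reverse): [7 6 0 8 10 3 2 1 4 5 9 11]
Position 6: card 2.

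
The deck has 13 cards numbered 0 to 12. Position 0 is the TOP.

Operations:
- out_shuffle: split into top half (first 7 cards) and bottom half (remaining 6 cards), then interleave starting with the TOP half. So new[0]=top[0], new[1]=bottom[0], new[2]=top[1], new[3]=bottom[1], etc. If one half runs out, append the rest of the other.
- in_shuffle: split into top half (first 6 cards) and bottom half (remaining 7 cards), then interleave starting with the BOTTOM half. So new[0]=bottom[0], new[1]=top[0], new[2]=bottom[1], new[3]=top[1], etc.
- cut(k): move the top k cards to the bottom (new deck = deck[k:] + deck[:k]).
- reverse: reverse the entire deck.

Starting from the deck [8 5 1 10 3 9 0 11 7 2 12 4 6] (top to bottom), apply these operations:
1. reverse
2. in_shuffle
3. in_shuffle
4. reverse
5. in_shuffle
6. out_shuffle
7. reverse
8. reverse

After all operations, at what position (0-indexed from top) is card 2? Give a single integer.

Answer: 3

Derivation:
After op 1 (reverse): [6 4 12 2 7 11 0 9 3 10 1 5 8]
After op 2 (in_shuffle): [0 6 9 4 3 12 10 2 1 7 5 11 8]
After op 3 (in_shuffle): [10 0 2 6 1 9 7 4 5 3 11 12 8]
After op 4 (reverse): [8 12 11 3 5 4 7 9 1 6 2 0 10]
After op 5 (in_shuffle): [7 8 9 12 1 11 6 3 2 5 0 4 10]
After op 6 (out_shuffle): [7 3 8 2 9 5 12 0 1 4 11 10 6]
After op 7 (reverse): [6 10 11 4 1 0 12 5 9 2 8 3 7]
After op 8 (reverse): [7 3 8 2 9 5 12 0 1 4 11 10 6]
Card 2 is at position 3.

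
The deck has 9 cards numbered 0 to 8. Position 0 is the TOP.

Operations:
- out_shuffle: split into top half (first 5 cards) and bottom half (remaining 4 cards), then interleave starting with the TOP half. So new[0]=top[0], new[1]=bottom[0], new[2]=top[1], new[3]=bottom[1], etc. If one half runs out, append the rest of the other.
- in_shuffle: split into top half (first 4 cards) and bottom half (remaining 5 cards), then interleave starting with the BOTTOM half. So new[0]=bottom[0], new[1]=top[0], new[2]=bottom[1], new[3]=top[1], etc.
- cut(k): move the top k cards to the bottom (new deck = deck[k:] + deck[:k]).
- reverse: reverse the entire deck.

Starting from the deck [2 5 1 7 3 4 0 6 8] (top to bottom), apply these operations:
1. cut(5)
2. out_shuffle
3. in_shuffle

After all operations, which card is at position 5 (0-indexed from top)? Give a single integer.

Answer: 0

Derivation:
After op 1 (cut(5)): [4 0 6 8 2 5 1 7 3]
After op 2 (out_shuffle): [4 5 0 1 6 7 8 3 2]
After op 3 (in_shuffle): [6 4 7 5 8 0 3 1 2]
Position 5: card 0.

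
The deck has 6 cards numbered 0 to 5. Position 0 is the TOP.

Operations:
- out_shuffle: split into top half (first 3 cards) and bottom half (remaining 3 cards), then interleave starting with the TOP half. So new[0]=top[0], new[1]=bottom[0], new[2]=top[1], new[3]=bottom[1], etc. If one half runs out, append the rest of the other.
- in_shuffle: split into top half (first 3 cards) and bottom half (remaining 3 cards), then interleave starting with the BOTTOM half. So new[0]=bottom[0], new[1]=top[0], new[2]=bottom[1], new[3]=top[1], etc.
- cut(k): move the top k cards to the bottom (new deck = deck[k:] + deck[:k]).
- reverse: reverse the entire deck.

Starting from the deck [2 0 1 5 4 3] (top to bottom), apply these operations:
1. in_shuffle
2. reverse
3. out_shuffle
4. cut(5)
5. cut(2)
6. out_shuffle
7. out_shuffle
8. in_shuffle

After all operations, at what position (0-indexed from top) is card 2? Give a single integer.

After op 1 (in_shuffle): [5 2 4 0 3 1]
After op 2 (reverse): [1 3 0 4 2 5]
After op 3 (out_shuffle): [1 4 3 2 0 5]
After op 4 (cut(5)): [5 1 4 3 2 0]
After op 5 (cut(2)): [4 3 2 0 5 1]
After op 6 (out_shuffle): [4 0 3 5 2 1]
After op 7 (out_shuffle): [4 5 0 2 3 1]
After op 8 (in_shuffle): [2 4 3 5 1 0]
Card 2 is at position 0.

Answer: 0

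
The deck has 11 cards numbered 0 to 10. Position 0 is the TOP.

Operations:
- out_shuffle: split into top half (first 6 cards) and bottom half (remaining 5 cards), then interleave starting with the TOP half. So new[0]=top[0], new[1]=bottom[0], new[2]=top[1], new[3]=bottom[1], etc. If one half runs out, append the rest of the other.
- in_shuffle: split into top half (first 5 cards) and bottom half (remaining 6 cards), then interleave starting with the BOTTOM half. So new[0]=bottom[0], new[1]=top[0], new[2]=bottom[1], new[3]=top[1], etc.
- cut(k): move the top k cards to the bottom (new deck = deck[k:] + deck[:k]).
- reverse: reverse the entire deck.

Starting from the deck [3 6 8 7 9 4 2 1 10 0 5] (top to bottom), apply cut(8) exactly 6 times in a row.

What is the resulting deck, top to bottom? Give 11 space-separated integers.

Answer: 9 4 2 1 10 0 5 3 6 8 7

Derivation:
After op 1 (cut(8)): [10 0 5 3 6 8 7 9 4 2 1]
After op 2 (cut(8)): [4 2 1 10 0 5 3 6 8 7 9]
After op 3 (cut(8)): [8 7 9 4 2 1 10 0 5 3 6]
After op 4 (cut(8)): [5 3 6 8 7 9 4 2 1 10 0]
After op 5 (cut(8)): [1 10 0 5 3 6 8 7 9 4 2]
After op 6 (cut(8)): [9 4 2 1 10 0 5 3 6 8 7]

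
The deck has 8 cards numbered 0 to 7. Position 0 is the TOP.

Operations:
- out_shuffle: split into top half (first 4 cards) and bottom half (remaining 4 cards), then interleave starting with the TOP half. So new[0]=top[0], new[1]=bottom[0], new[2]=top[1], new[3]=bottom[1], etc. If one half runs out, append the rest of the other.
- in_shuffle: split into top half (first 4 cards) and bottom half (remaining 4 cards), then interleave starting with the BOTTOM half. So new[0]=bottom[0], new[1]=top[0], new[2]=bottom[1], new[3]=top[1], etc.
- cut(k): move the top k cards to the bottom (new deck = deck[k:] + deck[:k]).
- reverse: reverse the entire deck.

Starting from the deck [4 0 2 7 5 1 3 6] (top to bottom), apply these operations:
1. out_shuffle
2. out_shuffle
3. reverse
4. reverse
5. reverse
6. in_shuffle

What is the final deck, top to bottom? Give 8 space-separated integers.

After op 1 (out_shuffle): [4 5 0 1 2 3 7 6]
After op 2 (out_shuffle): [4 2 5 3 0 7 1 6]
After op 3 (reverse): [6 1 7 0 3 5 2 4]
After op 4 (reverse): [4 2 5 3 0 7 1 6]
After op 5 (reverse): [6 1 7 0 3 5 2 4]
After op 6 (in_shuffle): [3 6 5 1 2 7 4 0]

Answer: 3 6 5 1 2 7 4 0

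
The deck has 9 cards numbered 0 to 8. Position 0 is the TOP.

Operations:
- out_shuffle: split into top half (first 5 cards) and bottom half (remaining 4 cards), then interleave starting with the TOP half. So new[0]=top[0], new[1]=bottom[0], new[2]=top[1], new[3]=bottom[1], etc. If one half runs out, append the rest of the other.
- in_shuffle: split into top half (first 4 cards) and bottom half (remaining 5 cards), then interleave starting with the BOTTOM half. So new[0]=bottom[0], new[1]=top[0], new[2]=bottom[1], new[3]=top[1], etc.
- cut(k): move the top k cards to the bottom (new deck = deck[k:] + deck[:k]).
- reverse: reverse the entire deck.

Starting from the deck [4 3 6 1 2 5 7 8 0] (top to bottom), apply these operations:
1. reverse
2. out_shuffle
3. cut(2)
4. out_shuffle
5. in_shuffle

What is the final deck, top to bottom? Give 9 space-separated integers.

Answer: 7 8 0 4 3 6 1 2 5

Derivation:
After op 1 (reverse): [0 8 7 5 2 1 6 3 4]
After op 2 (out_shuffle): [0 1 8 6 7 3 5 4 2]
After op 3 (cut(2)): [8 6 7 3 5 4 2 0 1]
After op 4 (out_shuffle): [8 4 6 2 7 0 3 1 5]
After op 5 (in_shuffle): [7 8 0 4 3 6 1 2 5]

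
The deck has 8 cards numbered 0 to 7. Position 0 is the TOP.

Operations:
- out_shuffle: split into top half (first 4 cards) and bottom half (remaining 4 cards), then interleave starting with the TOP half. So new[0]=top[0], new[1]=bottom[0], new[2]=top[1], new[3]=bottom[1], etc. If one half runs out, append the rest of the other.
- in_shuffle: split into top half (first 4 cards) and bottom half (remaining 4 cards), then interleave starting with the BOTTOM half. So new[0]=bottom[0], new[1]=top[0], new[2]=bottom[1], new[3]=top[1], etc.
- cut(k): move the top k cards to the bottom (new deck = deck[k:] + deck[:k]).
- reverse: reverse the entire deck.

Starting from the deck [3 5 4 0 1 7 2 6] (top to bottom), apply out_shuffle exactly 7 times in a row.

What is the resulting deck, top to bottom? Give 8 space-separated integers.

After op 1 (out_shuffle): [3 1 5 7 4 2 0 6]
After op 2 (out_shuffle): [3 4 1 2 5 0 7 6]
After op 3 (out_shuffle): [3 5 4 0 1 7 2 6]
After op 4 (out_shuffle): [3 1 5 7 4 2 0 6]
After op 5 (out_shuffle): [3 4 1 2 5 0 7 6]
After op 6 (out_shuffle): [3 5 4 0 1 7 2 6]
After op 7 (out_shuffle): [3 1 5 7 4 2 0 6]

Answer: 3 1 5 7 4 2 0 6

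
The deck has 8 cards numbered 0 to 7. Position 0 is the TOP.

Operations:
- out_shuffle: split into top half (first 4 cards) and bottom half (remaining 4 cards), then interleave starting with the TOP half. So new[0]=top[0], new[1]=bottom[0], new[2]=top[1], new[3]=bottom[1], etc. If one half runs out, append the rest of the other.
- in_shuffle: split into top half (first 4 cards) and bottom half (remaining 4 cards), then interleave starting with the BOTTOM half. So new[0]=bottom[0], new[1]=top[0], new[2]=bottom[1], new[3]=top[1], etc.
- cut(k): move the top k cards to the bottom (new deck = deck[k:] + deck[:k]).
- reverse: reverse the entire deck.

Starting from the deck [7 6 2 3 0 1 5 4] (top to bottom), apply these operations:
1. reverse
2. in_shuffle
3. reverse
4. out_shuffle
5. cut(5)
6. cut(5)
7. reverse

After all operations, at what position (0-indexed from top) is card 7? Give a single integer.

Answer: 7

Derivation:
After op 1 (reverse): [4 5 1 0 3 2 6 7]
After op 2 (in_shuffle): [3 4 2 5 6 1 7 0]
After op 3 (reverse): [0 7 1 6 5 2 4 3]
After op 4 (out_shuffle): [0 5 7 2 1 4 6 3]
After op 5 (cut(5)): [4 6 3 0 5 7 2 1]
After op 6 (cut(5)): [7 2 1 4 6 3 0 5]
After op 7 (reverse): [5 0 3 6 4 1 2 7]
Card 7 is at position 7.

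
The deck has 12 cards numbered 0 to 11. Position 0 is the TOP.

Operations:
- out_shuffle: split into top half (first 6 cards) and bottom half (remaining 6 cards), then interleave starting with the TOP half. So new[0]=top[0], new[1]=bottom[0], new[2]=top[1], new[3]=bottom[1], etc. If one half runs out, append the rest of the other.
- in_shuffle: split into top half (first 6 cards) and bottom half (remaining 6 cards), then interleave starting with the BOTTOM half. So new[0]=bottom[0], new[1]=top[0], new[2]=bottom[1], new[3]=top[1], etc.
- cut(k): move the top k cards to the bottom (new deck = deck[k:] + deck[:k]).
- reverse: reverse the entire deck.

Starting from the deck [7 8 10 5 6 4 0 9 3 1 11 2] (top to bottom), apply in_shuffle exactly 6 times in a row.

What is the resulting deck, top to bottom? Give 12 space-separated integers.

After op 1 (in_shuffle): [0 7 9 8 3 10 1 5 11 6 2 4]
After op 2 (in_shuffle): [1 0 5 7 11 9 6 8 2 3 4 10]
After op 3 (in_shuffle): [6 1 8 0 2 5 3 7 4 11 10 9]
After op 4 (in_shuffle): [3 6 7 1 4 8 11 0 10 2 9 5]
After op 5 (in_shuffle): [11 3 0 6 10 7 2 1 9 4 5 8]
After op 6 (in_shuffle): [2 11 1 3 9 0 4 6 5 10 8 7]

Answer: 2 11 1 3 9 0 4 6 5 10 8 7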